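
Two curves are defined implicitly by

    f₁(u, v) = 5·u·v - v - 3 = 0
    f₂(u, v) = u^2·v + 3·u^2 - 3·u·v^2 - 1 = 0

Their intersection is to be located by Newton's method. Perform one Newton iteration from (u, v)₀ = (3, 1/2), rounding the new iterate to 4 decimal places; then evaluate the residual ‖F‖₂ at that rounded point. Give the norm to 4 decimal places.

At (3, 1/2): F = (4.0000, 28.2500).
Jacobian J = [[5·v, 5·u - 1], [2·u·v + 6·u - 3·v^2, u^2 - 6·u·v]].
At the point, J = [[2.5000, 14.0000], [20.2500, 0.0000]] (det J = -283.5000).
Solving J·Δ = −F gives Δ = (-1.3951, -0.0366).
Then the next iterate is (u, v)₁ = (1.6049, 0.4634).
Re-evaluating at (1.6049, 0.4634): F = (0.255153, 6.886787), so ‖F‖₂ = 6.8915.

6.8915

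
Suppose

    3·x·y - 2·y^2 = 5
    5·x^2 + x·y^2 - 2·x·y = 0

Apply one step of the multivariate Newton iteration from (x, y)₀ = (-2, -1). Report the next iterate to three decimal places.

(-1.655, -2.017)

At (-2, -1): F = (-1.000, 14.000).
Jacobian J = [[3·y, 3·x - 4·y], [10·x + y^2 - 2·y, 2·x·y - 2·x]].
At the point, J = [[-3.000, -2.000], [-17.000, 8.000]] (det J = -58.000).
Solving J·Δ = −F gives Δ = (0.345, -1.017).
Then the next iterate is (x, y)₁ = (-1.655, -2.017).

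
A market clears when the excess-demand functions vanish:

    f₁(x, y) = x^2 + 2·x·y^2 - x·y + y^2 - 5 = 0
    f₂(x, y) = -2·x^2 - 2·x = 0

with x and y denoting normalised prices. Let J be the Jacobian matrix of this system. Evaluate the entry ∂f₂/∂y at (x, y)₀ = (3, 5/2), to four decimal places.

0.0000

∂f₂/∂y = 0.
At (3, 5/2) this is 0.0000.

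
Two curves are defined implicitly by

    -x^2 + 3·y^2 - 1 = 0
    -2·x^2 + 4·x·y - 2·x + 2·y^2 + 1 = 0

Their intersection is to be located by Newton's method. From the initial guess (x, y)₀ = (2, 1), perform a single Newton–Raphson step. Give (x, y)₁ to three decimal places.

(0.500, 0.333)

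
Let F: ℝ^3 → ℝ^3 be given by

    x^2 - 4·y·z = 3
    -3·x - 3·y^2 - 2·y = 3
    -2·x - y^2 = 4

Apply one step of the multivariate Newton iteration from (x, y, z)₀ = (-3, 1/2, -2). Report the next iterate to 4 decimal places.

(-2.3571, 0.9643, 2.9286)

At (-3, 1/2, -2): F = (10.0000, 4.2500, 1.7500).
Jacobian J = [[2·x, -4·z, -4·y], [-3, -6·y - 2, 0], [-2, -2·y, 0]].
At the point, J = [[-6.0000, 8.0000, -2.0000], [-3.0000, -5.0000, 0.0000], [-2.0000, -1.0000, 0.0000]] (det J = 14.0000).
Solving J·Δ = −F gives Δ = (0.6429, 0.4643, 4.9286).
Then the next iterate is (x, y, z)₁ = (-2.3571, 0.9643, 2.9286).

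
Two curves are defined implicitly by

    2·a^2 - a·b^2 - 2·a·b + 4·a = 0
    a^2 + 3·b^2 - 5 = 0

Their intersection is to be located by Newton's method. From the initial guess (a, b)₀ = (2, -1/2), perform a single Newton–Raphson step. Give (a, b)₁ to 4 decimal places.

(0.2479, -2.9194)

At (2, -1/2): F = (17.5000, -0.2500).
Jacobian J = [[4·a - b^2 - 2·b + 4, -2·a·b - 2·a], [2·a, 6·b]].
At the point, J = [[12.7500, -2.0000], [4.0000, -3.0000]] (det J = -30.2500).
Solving J·Δ = −F gives Δ = (-1.7521, -2.4194).
Then the next iterate is (a, b)₁ = (0.2479, -2.9194).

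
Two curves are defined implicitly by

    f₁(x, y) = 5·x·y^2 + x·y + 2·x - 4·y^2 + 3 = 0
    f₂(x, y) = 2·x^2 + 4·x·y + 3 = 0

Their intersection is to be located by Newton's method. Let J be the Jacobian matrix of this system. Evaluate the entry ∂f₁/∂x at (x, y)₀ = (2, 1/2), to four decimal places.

3.7500

∂f₁/∂x = 5·y^2 + y + 2.
At (2, 1/2) this is 3.7500.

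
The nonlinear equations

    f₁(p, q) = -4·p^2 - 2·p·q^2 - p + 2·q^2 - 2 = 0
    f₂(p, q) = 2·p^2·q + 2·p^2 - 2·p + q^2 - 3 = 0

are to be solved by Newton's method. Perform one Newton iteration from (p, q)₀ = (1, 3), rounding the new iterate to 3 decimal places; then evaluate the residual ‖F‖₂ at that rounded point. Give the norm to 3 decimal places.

At (1, 3): F = (-7.000, 12.000).
Jacobian J = [[-8·p - 2·q^2 - 1, -4·p·q + 4·q], [4·p·q + 4·p - 2, 2·p^2 + 2·q]].
At the point, J = [[-27.000, 0.000], [14.000, 8.000]] (det J = -216.000).
Solving J·Δ = −F gives Δ = (-0.259, -1.046).
Then the next iterate is (p, q)₁ = (0.741, 1.954).
Re-evaluating at (0.741, 1.954): F = (-2.95954, 2.58009), so ‖F‖₂ = 3.926.

3.926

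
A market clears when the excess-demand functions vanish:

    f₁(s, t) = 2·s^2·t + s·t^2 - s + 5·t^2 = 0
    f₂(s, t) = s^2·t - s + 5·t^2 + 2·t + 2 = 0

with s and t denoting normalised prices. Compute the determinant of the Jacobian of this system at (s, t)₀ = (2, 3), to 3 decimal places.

J = [[4·s·t + t^2 - 1, 2·s^2 + 2·s·t + 10·t], [2·s·t - 1, s^2 + 10·t + 2]].
At the point, J = [[32.000, 50.000], [11.000, 36.000]].
det J = 602.000.

602.000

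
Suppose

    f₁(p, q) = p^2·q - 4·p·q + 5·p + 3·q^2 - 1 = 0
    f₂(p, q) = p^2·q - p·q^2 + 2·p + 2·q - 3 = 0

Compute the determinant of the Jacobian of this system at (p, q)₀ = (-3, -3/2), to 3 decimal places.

-65.000

J = [[2·p·q - 4·q + 5, p^2 - 4·p + 6·q], [2·p·q - q^2 + 2, p^2 - 2·p·q + 2]].
At the point, J = [[20.000, 12.000], [8.750, 2.000]].
det J = -65.000.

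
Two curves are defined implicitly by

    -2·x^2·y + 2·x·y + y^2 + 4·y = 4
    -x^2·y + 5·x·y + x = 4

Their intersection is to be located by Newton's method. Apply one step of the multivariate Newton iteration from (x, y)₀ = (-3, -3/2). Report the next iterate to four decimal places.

(-2.9254, -0.3398)

At (-3, -3/2): F = (28.2500, 29.0000).
Jacobian J = [[-4·x·y + 2·y, -2·x^2 + 2·x + 2·y + 4], [-2·x·y + 5·y + 1, -x^2 + 5·x]].
At the point, J = [[-21.0000, -23.0000], [-15.5000, -24.0000]] (det J = 147.5000).
Solving J·Δ = −F gives Δ = (0.0746, 1.1602).
Then the next iterate is (x, y)₁ = (-2.9254, -0.3398).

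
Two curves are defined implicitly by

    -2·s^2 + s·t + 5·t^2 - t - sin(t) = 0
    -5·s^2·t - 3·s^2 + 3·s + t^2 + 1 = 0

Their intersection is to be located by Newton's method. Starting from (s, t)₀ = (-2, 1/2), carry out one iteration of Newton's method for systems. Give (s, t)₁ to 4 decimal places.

(-0.9666, 0.4518)

At (-2, 1/2): F = (-8.729426, -26.7500).
Jacobian J = [[-4·s + t, s + 10·t - cos(t) - 1], [-10·s·t - 6·s + 3, -5·s^2 + 2·t]].
At the point, J = [[8.5000, 1.122417], [25.0000, -19.0000]] (det J = -189.560436).
Solving J·Δ = −F gives Δ = (1.0334, -0.0482).
Then the next iterate is (s, t)₁ = (-0.9666, 0.4518).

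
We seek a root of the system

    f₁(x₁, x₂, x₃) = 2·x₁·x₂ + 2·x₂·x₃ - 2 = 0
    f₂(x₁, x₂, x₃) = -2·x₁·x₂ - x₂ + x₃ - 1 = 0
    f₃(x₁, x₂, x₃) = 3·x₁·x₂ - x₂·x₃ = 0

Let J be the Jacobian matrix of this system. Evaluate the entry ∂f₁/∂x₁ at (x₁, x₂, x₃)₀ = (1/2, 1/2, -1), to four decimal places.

∂f₁/∂x₁ = 2·x₂.
At (1/2, 1/2, -1) this is 1.0000.

1.0000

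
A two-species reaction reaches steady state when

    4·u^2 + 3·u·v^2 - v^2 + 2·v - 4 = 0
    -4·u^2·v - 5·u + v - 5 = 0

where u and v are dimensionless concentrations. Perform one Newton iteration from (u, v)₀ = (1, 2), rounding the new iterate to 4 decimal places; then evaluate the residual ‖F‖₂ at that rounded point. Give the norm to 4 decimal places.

4.1496

At (1, 2): F = (12.0000, -16.0000).
Jacobian J = [[8·u + 3·v^2, 6·u·v - 2·v + 2], [-8·u·v - 5, -4·u^2 + 1]].
At the point, J = [[20.0000, 10.0000], [-21.0000, -3.0000]] (det J = 150.0000).
Solving J·Δ = −F gives Δ = (-0.8267, 0.4533).
Then the next iterate is (u, v)₁ = (0.1733, 2.4533).
Re-evaluating at (0.1733, 2.4533): F = (-1.862837, -3.707919), so ‖F‖₂ = 4.1496.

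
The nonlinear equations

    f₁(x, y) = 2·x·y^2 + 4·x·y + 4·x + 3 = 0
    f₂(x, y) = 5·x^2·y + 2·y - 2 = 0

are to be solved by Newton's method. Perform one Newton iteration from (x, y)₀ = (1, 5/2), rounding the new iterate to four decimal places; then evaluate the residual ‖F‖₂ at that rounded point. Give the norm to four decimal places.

9.2514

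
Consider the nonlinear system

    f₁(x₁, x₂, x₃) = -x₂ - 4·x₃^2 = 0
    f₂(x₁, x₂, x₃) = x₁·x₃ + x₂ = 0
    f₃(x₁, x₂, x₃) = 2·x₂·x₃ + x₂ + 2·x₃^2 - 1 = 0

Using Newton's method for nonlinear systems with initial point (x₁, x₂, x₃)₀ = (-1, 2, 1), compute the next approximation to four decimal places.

(-2.1875, 1.5000, 0.3125)

At (-1, 2, 1): F = (-6.0000, 1.0000, 7.0000).
Jacobian J = [[0, -1, -8·x₃], [x₃, 1, x₁], [0, 2·x₃ + 1, 2·x₂ + 4·x₃]].
At the point, J = [[0.0000, -1.0000, -8.0000], [1.0000, 1.0000, -1.0000], [0.0000, 3.0000, 8.0000]] (det J = -16.0000).
Solving J·Δ = −F gives Δ = (-1.1875, -0.5000, -0.6875).
Then the next iterate is (x₁, x₂, x₃)₁ = (-2.1875, 1.5000, 0.3125).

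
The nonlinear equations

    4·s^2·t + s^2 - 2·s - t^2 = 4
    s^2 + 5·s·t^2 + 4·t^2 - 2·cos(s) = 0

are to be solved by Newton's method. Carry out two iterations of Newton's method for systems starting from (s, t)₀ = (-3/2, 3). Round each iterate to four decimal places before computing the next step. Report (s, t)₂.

(-0.8846, 1.9581)

At (-3/2, 3): F = (19.2500, -29.391474).
Jacobian J = [[8·s·t + 2·s - 2, 4·s^2 - 2·t], [2·s + 5·t^2 + 2·sin(s), 10·s·t + 8·t]].
At the point, J = [[-41.0000, 3.0000], [40.005010, -21.0000]] (det J = 740.984970).
Solving J·Δ = −F gives Δ = (0.4266, -0.5870).
Then the next iterate is (s, t)₁ = (-1.0734, 2.4130).
Round to (-1.0734, 2.4130) and repeat: F = (4.597333, -7.761542), J = [[-24.867714, -0.217250], [25.208389, -6.597142]].
Δ = (0.1888, -0.4549), so (s, t)₂ = (-0.8846, 1.9581).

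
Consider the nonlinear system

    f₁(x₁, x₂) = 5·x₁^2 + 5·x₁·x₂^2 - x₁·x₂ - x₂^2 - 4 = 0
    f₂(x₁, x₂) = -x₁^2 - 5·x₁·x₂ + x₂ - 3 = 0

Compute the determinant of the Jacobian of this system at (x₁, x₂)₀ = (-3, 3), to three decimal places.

-645.000

J = [[10·x₁ + 5·x₂^2 - x₂, 10·x₁·x₂ - x₁ - 2·x₂], [-2·x₁ - 5·x₂, -5·x₁ + 1]].
At the point, J = [[12.000, -93.000], [-9.000, 16.000]].
det J = -645.000.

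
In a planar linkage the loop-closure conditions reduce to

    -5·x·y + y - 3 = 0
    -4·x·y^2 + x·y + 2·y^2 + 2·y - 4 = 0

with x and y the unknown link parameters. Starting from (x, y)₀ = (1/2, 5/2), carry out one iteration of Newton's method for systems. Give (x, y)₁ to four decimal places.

At (1/2, 5/2): F = (-6.7500, 2.2500).
Jacobian J = [[-5·y, -5·x + 1], [-4·y^2 + y, -8·x·y + x + 4·y + 2]].
At the point, J = [[-12.5000, -1.5000], [-22.5000, 2.5000]] (det J = -65.0000).
Solving J·Δ = −F gives Δ = (-0.2077, -2.7692).
Then the next iterate is (x, y)₁ = (0.2923, -0.2692).

(0.2923, -0.2692)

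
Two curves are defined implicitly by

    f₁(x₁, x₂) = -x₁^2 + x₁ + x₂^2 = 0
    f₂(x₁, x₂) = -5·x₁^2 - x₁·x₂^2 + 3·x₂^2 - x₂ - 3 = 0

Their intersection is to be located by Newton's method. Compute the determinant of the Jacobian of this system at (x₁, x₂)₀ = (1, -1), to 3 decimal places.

-17.000

J = [[-2·x₁ + 1, 2·x₂], [-10·x₁ - x₂^2, -2·x₁·x₂ + 6·x₂ - 1]].
At the point, J = [[-1.000, -2.000], [-11.000, -5.000]].
det J = -17.000.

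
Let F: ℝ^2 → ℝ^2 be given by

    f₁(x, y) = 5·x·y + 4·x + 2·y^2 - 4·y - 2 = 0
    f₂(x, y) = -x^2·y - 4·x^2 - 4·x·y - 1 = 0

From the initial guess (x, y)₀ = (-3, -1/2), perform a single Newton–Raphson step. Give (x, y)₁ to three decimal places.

(-1.317, -0.570)

At (-3, -1/2): F = (-4.000, -38.500).
Jacobian J = [[5·y + 4, 5·x + 4·y - 4], [-2·x·y - 8·x - 4·y, -x^2 - 4·x]].
At the point, J = [[1.500, -21.000], [23.000, 3.000]] (det J = 487.500).
Solving J·Δ = −F gives Δ = (1.683, -0.070).
Then the next iterate is (x, y)₁ = (-1.317, -0.570).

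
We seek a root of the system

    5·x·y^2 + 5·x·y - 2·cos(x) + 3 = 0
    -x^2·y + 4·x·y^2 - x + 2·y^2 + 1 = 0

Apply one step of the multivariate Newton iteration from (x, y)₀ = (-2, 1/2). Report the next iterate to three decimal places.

(-3.290, 0.192)

At (-2, 1/2): F = (-3.66771, -0.500).
Jacobian J = [[5·y^2 + 5·y + 2·sin(x), 10·x·y + 5·x], [-2·x·y + 4·y^2 - 1, -x^2 + 8·x·y + 4·y]].
At the point, J = [[1.93141, -20.000], [2.000, -10.000]] (det J = 20.68595).
Solving J·Δ = −F gives Δ = (-1.290, -0.308).
Then the next iterate is (x, y)₁ = (-3.290, 0.192).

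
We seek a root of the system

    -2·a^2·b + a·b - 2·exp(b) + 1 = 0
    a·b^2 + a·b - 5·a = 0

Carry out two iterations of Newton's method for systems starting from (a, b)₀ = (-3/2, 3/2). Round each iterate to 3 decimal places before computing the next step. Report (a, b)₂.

At (-3/2, 3/2): F = (-16.96338, 1.875).
Jacobian J = [[-4·a·b + b, -2·a^2 + a - 2·exp(b)], [b^2 + b - 5, 2·a·b + a]].
At the point, J = [[10.500, -14.96338], [-1.250, -6.000]] (det J = -81.70422).
Solving J·Δ = −F gives Δ = (1.589, -0.019).
Then the next iterate is (a, b)₁ = (0.089, 1.481).
Round to (0.089, 1.481) and repeat: F = (-7.68633, -0.11798), J = [[0.95376, -8.72152], [-1.32564, 0.35262]].
Δ = (-0.333, -0.918), so (a, b)₂ = (-0.244, 0.563).

(-0.244, 0.563)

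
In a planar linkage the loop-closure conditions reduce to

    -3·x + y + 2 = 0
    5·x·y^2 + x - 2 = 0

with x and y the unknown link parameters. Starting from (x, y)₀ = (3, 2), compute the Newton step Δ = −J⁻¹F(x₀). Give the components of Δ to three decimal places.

(-1.796, -0.388)

At (3, 2): F = (-5.000, 61.000).
Jacobian J = [[-3, 1], [5·y^2 + 1, 10·x·y]].
At the point, J = [[-3.000, 1.000], [21.000, 60.000]] (det J = -201.000).
Solving J·Δ = −F gives Δ = (-1.796, -0.388).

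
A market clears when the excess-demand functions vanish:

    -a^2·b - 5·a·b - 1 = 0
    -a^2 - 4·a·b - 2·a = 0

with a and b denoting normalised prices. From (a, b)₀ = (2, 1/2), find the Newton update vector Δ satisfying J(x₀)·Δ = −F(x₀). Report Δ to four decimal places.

(-1.3684, -0.1316)

At (2, 1/2): F = (-8.0000, -12.0000).
Jacobian J = [[-2·a·b - 5·b, -a^2 - 5·a], [-2·a - 4·b - 2, -4·a]].
At the point, J = [[-4.5000, -14.0000], [-8.0000, -8.0000]] (det J = -76.0000).
Solving J·Δ = −F gives Δ = (-1.3684, -0.1316).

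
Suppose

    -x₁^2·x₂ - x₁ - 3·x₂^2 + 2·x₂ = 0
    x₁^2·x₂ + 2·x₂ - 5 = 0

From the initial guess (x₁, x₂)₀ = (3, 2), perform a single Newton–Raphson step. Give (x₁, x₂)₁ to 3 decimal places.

(2.953, 0.506)

At (3, 2): F = (-29.000, 17.000).
Jacobian J = [[-2·x₁·x₂ - 1, -x₁^2 - 6·x₂ + 2], [2·x₁·x₂, x₁^2 + 2]].
At the point, J = [[-13.000, -19.000], [12.000, 11.000]] (det J = 85.000).
Solving J·Δ = −F gives Δ = (-0.047, -1.494).
Then the next iterate is (x₁, x₂)₁ = (2.953, 0.506).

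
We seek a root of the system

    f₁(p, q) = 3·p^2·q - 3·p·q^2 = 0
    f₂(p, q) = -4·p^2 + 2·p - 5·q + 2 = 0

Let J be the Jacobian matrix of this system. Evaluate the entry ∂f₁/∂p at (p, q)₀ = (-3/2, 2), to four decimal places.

∂f₁/∂p = 6·p·q - 3·q^2.
At (-3/2, 2) this is -30.0000.

-30.0000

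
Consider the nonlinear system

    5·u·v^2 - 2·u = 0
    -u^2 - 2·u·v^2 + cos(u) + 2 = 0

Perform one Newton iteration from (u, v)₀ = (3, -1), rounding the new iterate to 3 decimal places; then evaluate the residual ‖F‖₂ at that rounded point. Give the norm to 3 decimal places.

3.385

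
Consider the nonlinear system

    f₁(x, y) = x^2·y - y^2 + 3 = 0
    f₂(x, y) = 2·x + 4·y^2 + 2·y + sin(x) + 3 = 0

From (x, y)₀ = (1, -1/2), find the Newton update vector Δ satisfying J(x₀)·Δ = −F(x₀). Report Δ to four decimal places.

(-5.2532, -3.7516)

At (1, -1/2): F = (2.2500, 5.841471).
Jacobian J = [[2·x·y, x^2 - 2·y], [cos(x) + 2, 8·y + 2]].
At the point, J = [[-1.0000, 2.0000], [2.540302, -2.0000]] (det J = -3.080605).
Solving J·Δ = −F gives Δ = (-5.2532, -3.7516).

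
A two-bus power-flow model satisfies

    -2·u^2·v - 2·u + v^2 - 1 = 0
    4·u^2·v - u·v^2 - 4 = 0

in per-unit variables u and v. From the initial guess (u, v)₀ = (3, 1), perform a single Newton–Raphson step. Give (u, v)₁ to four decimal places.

(-1.9231, 3.8077)

At (3, 1): F = (-24.0000, 29.0000).
Jacobian J = [[-4·u·v - 2, -2·u^2 + 2·v], [8·u·v - v^2, 4·u^2 - 2·u·v]].
At the point, J = [[-14.0000, -16.0000], [23.0000, 30.0000]] (det J = -52.0000).
Solving J·Δ = −F gives Δ = (-4.9231, 2.8077).
Then the next iterate is (u, v)₁ = (-1.9231, 3.8077).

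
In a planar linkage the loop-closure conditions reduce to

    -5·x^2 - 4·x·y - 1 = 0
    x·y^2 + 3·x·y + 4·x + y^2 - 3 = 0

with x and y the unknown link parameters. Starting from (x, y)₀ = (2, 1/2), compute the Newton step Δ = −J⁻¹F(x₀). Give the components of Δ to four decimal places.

(-1.0197, -0.3207)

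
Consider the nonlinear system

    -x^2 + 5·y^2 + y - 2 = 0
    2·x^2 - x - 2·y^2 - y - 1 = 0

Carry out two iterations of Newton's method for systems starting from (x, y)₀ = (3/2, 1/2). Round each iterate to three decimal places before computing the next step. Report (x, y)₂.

(1.554, 0.850)

At (3/2, 1/2): F = (-2.500, 1.000).
Jacobian J = [[-2·x, 10·y + 1], [4·x - 1, -4·y - 1]].
At the point, J = [[-3.000, 6.000], [5.000, -3.000]] (det J = -21.000).
Solving J·Δ = −F gives Δ = (0.071, 0.452).
Then the next iterate is (x, y)₁ = (1.571, 0.952).
Round to (1.571, 0.952) and repeat: F = (1.01548, -0.39953), J = [[-3.142, 10.520], [5.284, -4.808]].
Δ = (-0.017, -0.102), so (x, y)₂ = (1.554, 0.850).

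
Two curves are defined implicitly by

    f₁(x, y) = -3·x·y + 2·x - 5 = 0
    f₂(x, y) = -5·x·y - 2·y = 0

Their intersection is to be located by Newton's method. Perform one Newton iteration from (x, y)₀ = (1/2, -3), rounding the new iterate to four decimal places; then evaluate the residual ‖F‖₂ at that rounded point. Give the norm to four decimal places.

20.3006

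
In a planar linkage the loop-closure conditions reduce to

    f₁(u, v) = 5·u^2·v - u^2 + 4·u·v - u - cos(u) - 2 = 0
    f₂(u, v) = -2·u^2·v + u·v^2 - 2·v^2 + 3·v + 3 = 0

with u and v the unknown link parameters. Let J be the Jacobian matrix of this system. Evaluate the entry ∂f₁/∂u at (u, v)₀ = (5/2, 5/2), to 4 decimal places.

∂f₁/∂u = 10·u·v - 2·u + 4·v + sin(u) - 1.
At (5/2, 5/2) this is 67.0985.

67.0985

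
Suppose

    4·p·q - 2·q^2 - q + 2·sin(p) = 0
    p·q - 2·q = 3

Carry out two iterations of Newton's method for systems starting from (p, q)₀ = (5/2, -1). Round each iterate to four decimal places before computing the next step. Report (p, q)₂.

At (5/2, -1): F = (-9.803056, -3.5000).
Jacobian J = [[4·q + 2·cos(p), 4·p - 4·q - 1], [q, p - 2]].
At the point, J = [[-5.602287, 13.0000], [-1.0000, 0.5000]] (det J = 10.198856).
Solving J·Δ = −F gives Δ = (-3.9807, -0.9614).
Then the next iterate is (p, q)₁ = (-1.4807, -1.9614).
Round to (-1.4807, -1.9614) and repeat: F = (3.892312, 3.827045), J = [[-7.665651, 0.9228], [-1.9614, -3.4807]].
Δ = (0.5995, 0.7617), so (p, q)₂ = (-0.8812, -1.1997).

(-0.8812, -1.1997)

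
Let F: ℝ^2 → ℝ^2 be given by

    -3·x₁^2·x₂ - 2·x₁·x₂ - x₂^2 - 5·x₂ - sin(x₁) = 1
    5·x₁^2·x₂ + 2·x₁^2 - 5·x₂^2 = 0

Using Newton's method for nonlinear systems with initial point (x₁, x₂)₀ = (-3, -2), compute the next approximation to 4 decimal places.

At (-3, -2): F = (47.141120, -92.0000).
Jacobian J = [[-6·x₁·x₂ - 2·x₂ - cos(x₁), -3·x₁^2 - 2·x₁ - 2·x₂ - 5], [10·x₁·x₂ + 4·x₁, 5·x₁^2 - 10·x₂]].
At the point, J = [[-31.010008, -22.0000], [48.0000, 65.0000]] (det J = -959.650488).
Solving J·Δ = −F gives Δ = (1.0839, 0.6150).
Then the next iterate is (x₁, x₂)₁ = (-1.9161, -1.3850).

(-1.9161, -1.3850)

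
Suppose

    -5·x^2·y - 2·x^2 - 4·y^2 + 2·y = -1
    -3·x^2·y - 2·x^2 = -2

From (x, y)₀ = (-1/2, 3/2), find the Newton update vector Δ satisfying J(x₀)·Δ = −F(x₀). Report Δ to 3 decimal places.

At (-1/2, 3/2): F = (-7.375, 0.375).
Jacobian J = [[-10·x·y - 4·x, -5·x^2 - 8·y + 2], [-6·x·y - 4·x, -3·x^2]].
At the point, J = [[9.500, -11.250], [6.500, -0.750]] (det J = 66.000).
Solving J·Δ = −F gives Δ = (-0.148, -0.780).

(-0.148, -0.780)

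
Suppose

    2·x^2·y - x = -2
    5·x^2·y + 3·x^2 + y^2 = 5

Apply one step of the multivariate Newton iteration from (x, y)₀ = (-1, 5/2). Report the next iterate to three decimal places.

(-0.031, 3.828)

At (-1, 5/2): F = (8.000, 16.750).
Jacobian J = [[4·x·y - 1, 2·x^2], [10·x·y + 6·x, 5·x^2 + 2·y]].
At the point, J = [[-11.000, 2.000], [-31.000, 10.000]] (det J = -48.000).
Solving J·Δ = −F gives Δ = (0.969, 1.328).
Then the next iterate is (x, y)₁ = (-0.031, 3.828).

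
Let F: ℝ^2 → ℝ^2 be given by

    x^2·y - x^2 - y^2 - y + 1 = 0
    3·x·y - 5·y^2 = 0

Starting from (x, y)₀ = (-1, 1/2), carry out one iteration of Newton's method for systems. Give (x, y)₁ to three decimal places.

At (-1, 1/2): F = (-0.250, -2.750).
Jacobian J = [[2·x·y - 2·x, x^2 - 2·y - 1], [3·y, 3·x - 10·y]].
At the point, J = [[1.000, -1.000], [1.500, -8.000]] (det J = -6.500).
Solving J·Δ = −F gives Δ = (-0.115, -0.365).
Then the next iterate is (x, y)₁ = (-1.115, 0.135).

(-1.115, 0.135)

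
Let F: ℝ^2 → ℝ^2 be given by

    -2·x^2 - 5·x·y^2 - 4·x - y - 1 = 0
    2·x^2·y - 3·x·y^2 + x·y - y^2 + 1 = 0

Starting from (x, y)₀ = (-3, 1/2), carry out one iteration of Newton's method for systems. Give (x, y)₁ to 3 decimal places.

At (-3, 1/2): F = (-3.750, 10.500).
Jacobian J = [[-4·x - 5·y^2 - 4, -10·x·y - 1], [4·x·y - 3·y^2 + y, 2·x^2 - 6·x·y + x - 2·y]].
At the point, J = [[6.750, 14.000], [-6.250, 23.000]] (det J = 242.750).
Solving J·Δ = −F gives Δ = (0.961, -0.195).
Then the next iterate is (x, y)₁ = (-2.039, 0.305).

(-2.039, 0.305)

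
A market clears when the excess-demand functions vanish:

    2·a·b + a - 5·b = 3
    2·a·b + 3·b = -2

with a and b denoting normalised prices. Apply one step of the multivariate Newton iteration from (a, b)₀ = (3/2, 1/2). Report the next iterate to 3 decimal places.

(1.857, -0.393)

At (3/2, 1/2): F = (-2.500, 5.000).
Jacobian J = [[2·b + 1, 2·a - 5], [2·b, 2·a + 3]].
At the point, J = [[2.000, -2.000], [1.000, 6.000]] (det J = 14.000).
Solving J·Δ = −F gives Δ = (0.357, -0.893).
Then the next iterate is (a, b)₁ = (1.857, -0.393).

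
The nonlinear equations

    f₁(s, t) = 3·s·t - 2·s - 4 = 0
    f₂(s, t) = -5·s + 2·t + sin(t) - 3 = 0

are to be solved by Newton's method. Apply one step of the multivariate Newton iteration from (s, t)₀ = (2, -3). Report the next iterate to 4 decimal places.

At (2, -3): F = (-26.0000, -19.141120).
Jacobian J = [[3·t - 2, 3·s], [-5, cos(t) + 2]].
At the point, J = [[-11.0000, 6.0000], [-5.0000, 1.010008]] (det J = 18.889917).
Solving J·Δ = −F gives Δ = (-4.6896, -4.2643).
Then the next iterate is (s, t)₁ = (-2.6896, -7.2643).

(-2.6896, -7.2643)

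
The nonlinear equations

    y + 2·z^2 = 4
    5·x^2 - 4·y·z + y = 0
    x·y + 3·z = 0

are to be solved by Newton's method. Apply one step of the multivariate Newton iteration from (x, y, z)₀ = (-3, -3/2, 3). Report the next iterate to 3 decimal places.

(-2.249, 1.346, 1.721)

At (-3, -3/2, 3): F = (12.500, 61.500, 13.500).
Jacobian J = [[0, 1, 4·z], [10·x, -4·z + 1, -4·y], [y, x, 3]].
At the point, J = [[0.000, 1.000, 12.000], [-30.000, -11.000, 6.000], [-1.500, -3.000, 3.000]] (det J = 963.000).
Solving J·Δ = −F gives Δ = (0.751, 2.846, -1.279).
Then the next iterate is (x, y, z)₁ = (-2.249, 1.346, 1.721).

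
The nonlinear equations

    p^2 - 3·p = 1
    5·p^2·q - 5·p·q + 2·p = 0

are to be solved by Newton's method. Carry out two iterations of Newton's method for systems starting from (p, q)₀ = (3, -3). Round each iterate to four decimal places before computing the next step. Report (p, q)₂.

(3.3030, -0.1564)

At (3, -3): F = (-1.0000, -84.0000).
Jacobian J = [[2·p - 3, 0], [10·p·q - 5·q + 2, 5·p^2 - 5·p]].
At the point, J = [[3.0000, 0.0000], [-73.0000, 30.0000]] (det J = 90.0000).
Solving J·Δ = −F gives Δ = (0.3333, 3.6111).
Then the next iterate is (p, q)₁ = (3.3333, 0.6111).
Round to (3.3333, 0.6111) and repeat: F = (0.110989, 30.431023), J = [[3.6666, 0.0000], [19.314296, 38.887944]].
Δ = (-0.0303, -0.7675), so (p, q)₂ = (3.3030, -0.1564).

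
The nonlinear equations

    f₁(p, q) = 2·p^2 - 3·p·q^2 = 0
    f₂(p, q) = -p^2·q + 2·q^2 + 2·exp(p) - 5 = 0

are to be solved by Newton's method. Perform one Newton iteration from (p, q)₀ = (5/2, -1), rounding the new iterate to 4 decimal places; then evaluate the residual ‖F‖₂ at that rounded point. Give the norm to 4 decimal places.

At (5/2, -1): F = (5.0000, 27.614988).
Jacobian J = [[4·p - 3·q^2, -6·p·q], [-2·p·q + 2·exp(p), -p^2 + 4·q]].
At the point, J = [[7.0000, 15.0000], [29.364988, -10.2500]] (det J = -512.224819).
Solving J·Δ = −F gives Δ = (-0.9087, 0.0907).
Then the next iterate is (p, q)₁ = (1.5913, -0.9093).
Re-evaluating at (1.5913, -0.9093): F = (1.117284, 8.776471), so ‖F‖₂ = 8.8473.

8.8473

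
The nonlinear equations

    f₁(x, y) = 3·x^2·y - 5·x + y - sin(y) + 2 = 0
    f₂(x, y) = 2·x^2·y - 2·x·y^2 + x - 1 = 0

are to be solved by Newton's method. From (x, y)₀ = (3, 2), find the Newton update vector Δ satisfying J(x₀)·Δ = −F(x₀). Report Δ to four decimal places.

At (3, 2): F = (42.090703, 14.0000).
Jacobian J = [[6·x·y - 5, 3·x^2 - cos(y) + 1], [4·x·y - 2·y^2 + 1, 2·x^2 - 4·x·y]].
At the point, J = [[31.0000, 28.416147], [17.0000, -6.0000]] (det J = -669.074496).
Solving J·Δ = −F gives Δ = (-0.9720, -0.4208).

(-0.9720, -0.4208)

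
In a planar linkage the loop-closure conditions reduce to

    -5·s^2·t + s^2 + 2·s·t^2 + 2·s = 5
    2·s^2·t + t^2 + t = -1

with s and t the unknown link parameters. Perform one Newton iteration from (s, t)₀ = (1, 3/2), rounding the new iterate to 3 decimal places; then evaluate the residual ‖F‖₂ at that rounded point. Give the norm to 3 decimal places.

5.467

At (1, 3/2): F = (-5.000, 7.750).
Jacobian J = [[-10·s·t + 2·s + 2·t^2 + 2, -5·s^2 + 4·s·t], [4·s·t, 2·s^2 + 2·t + 1]].
At the point, J = [[-6.500, 1.000], [6.000, 6.000]] (det J = -45.000).
Solving J·Δ = −F gives Δ = (-0.839, -0.453).
Then the next iterate is (s, t)₁ = (0.161, 1.047).
Re-evaluating at (0.161, 1.047): F = (-4.43480, 3.19749), so ‖F‖₂ = 5.467.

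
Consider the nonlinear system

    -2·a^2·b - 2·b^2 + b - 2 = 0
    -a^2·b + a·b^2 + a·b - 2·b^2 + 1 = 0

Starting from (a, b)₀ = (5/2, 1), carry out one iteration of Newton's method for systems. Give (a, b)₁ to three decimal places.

At (5/2, 1): F = (-15.500, -2.250).
Jacobian J = [[-4·a·b, -2·a^2 - 4·b + 1], [-2·a·b + b^2 + b, -a^2 + 2·a·b + a - 4·b]].
At the point, J = [[-10.000, -15.500], [-3.000, -2.750]] (det J = -19.000).
Solving J·Δ = −F gives Δ = (0.408, -1.263).
Then the next iterate is (a, b)₁ = (2.908, -0.263).

(2.908, -0.263)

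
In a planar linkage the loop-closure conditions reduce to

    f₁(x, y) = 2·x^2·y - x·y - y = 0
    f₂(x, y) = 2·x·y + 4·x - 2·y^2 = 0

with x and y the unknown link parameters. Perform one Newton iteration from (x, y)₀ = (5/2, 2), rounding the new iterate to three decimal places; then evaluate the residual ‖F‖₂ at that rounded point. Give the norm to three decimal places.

2.839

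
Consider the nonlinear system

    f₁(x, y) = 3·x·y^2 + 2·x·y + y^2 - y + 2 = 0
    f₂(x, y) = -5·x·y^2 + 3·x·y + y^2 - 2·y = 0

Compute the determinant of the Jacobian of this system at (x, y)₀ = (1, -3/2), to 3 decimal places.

-124.500

J = [[3·y^2 + 2·y, 6·x·y + 2·x + 2·y - 1], [-5·y^2 + 3·y, -10·x·y + 3·x + 2·y - 2]].
At the point, J = [[3.750, -11.000], [-15.750, 13.000]].
det J = -124.500.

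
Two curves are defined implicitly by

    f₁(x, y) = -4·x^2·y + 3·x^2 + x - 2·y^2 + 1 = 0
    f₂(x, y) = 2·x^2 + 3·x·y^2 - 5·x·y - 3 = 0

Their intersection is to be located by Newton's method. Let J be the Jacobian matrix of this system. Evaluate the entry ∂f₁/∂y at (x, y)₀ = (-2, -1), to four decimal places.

-12.0000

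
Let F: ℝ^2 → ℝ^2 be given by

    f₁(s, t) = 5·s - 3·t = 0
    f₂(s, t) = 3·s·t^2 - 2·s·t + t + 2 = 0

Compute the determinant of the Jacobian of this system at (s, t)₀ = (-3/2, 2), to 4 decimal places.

-46.0000

J = [[5, -3], [3·t^2 - 2·t, 6·s·t - 2·s + 1]].
At the point, J = [[5.0000, -3.0000], [8.0000, -14.0000]].
det J = -46.0000.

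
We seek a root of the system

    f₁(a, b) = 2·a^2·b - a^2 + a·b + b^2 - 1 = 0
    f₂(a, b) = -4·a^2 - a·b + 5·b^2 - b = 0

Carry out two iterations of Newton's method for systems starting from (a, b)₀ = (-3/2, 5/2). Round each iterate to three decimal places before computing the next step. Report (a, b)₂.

(-1.124, 1.073)

At (-3/2, 5/2): F = (10.500, 23.500).
Jacobian J = [[4·a·b - 2·a + b, 2·a^2 + a + 2·b], [-8·a - b, -a + 10·b - 1]].
At the point, J = [[-9.500, 8.000], [9.500, 25.500]] (det J = -318.250).
Solving J·Δ = −F gives Δ = (0.251, -1.015).
Then the next iterate is (a, b)₁ = (-1.249, 1.485).
Round to (-1.249, 1.485) and repeat: F = (2.42366, 5.15589), J = [[-3.43606, 4.84100], [8.507, 15.099]].
Δ = (0.125, -0.412), so (a, b)₂ = (-1.124, 1.073).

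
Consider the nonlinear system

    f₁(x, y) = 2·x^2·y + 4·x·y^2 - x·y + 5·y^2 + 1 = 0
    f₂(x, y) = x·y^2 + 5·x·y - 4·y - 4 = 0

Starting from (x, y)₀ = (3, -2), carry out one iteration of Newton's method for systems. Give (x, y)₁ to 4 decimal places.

At (3, -2): F = (39.0000, -14.0000).
Jacobian J = [[4·x·y + 4·y^2 - y, 2·x^2 + 8·x·y - x + 10·y], [y^2 + 5·y, 2·x·y + 5·x - 4]].
At the point, J = [[-6.0000, -53.0000], [-6.0000, -1.0000]] (det J = -312.0000).
Solving J·Δ = −F gives Δ = (-2.5032, 1.0192).
Then the next iterate is (x, y)₁ = (0.4968, -0.9808).

(0.4968, -0.9808)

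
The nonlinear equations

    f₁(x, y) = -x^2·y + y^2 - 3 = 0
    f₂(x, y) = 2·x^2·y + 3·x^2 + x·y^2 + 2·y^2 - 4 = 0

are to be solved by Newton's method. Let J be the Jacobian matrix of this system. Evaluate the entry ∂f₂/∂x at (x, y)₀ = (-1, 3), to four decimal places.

-9.0000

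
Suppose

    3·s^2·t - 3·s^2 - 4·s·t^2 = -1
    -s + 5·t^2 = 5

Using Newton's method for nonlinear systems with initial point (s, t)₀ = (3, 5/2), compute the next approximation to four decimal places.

(7.1324, 1.7353)

At (3, 5/2): F = (-33.5000, 23.2500).
Jacobian J = [[6·s·t - 6·s - 4·t^2, 3·s^2 - 8·s·t], [-1, 10·t]].
At the point, J = [[2.0000, -33.0000], [-1.0000, 25.0000]] (det J = 17.0000).
Solving J·Δ = −F gives Δ = (4.1324, -0.7647).
Then the next iterate is (s, t)₁ = (7.1324, 1.7353).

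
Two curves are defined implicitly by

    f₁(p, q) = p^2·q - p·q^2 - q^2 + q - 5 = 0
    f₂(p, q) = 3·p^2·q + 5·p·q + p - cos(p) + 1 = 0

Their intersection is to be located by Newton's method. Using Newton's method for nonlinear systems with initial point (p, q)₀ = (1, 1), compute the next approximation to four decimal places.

(1.6259, -1.1871)

At (1, 1): F = (-5.0000, 9.459698).
Jacobian J = [[2·p·q - q^2, p^2 - 2·p·q - 2·q + 1], [6·p·q + 5·q + sin(p) + 1, 3·p^2 + 5·p]].
At the point, J = [[1.0000, -2.0000], [12.841471, 8.0000]] (det J = 33.682942).
Solving J·Δ = −F gives Δ = (0.6259, -2.1871).
Then the next iterate is (p, q)₁ = (1.6259, -1.1871).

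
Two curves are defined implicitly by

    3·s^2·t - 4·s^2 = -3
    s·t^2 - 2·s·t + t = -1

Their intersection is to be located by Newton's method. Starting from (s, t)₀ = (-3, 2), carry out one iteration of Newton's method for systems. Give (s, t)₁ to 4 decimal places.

At (-3, 2): F = (21.0000, 3.0000).
Jacobian J = [[6·s·t - 8·s, 3·s^2], [t^2 - 2·t, 2·s·t - 2·s + 1]].
At the point, J = [[-12.0000, 27.0000], [0.0000, -5.0000]] (det J = 60.0000).
Solving J·Δ = −F gives Δ = (3.1000, 0.6000).
Then the next iterate is (s, t)₁ = (0.1000, 2.6000).

(0.1000, 2.6000)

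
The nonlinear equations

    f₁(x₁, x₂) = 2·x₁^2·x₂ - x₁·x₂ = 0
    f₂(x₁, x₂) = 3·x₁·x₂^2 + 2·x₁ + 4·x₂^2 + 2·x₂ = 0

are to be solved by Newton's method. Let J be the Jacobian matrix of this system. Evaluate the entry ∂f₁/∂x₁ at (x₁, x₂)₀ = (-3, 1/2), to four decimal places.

-6.5000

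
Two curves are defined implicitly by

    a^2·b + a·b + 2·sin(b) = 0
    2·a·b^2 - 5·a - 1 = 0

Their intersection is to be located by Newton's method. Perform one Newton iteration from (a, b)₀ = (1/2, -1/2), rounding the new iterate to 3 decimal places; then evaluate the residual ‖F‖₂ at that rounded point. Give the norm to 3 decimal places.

0.585

At (1/2, -1/2): F = (-1.33385, -3.250).
Jacobian J = [[2·a·b + b, a^2 + a + 2·cos(b)], [2·b^2 - 5, 4·a·b]].
At the point, J = [[-1.000, 2.50517], [-4.500, -1.000]] (det J = 12.27324).
Solving J·Δ = −F gives Δ = (-0.772, 0.224).
Then the next iterate is (a, b)₁ = (-0.272, -0.276).
Re-evaluating at (-0.272, -0.276): F = (-0.49037, 0.31856), so ‖F‖₂ = 0.585.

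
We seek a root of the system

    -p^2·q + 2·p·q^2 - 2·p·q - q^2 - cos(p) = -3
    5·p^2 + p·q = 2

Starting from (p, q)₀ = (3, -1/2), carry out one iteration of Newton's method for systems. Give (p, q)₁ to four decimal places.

(1.5624, -0.1966)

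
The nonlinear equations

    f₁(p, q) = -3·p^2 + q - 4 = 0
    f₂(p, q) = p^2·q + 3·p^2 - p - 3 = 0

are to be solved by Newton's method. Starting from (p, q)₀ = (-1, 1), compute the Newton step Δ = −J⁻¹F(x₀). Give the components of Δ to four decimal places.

At (-1, 1): F = (-6.0000, 2.0000).
Jacobian J = [[-6·p, 1], [2·p·q + 6·p - 1, p^2]].
At the point, J = [[6.0000, 1.0000], [-9.0000, 1.0000]] (det J = 15.0000).
Solving J·Δ = −F gives Δ = (0.5333, 2.8000).

(0.5333, 2.8000)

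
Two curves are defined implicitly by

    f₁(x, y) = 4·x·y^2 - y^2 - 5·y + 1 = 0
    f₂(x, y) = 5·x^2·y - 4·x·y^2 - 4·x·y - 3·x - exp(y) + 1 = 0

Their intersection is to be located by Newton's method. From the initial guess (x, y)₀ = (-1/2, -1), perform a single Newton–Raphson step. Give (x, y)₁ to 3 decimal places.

(-1.155, -1.382)

At (-1/2, -1): F = (3.000, 0.88212).
Jacobian J = [[4·y^2, 8·x·y - 2·y - 5], [10·x·y - 4·y^2 - 4·y - 3, 5·x^2 - 8·x·y - 4·x - exp(y)]].
At the point, J = [[4.000, 1.000], [2.000, -1.11788]] (det J = -6.47152).
Solving J·Δ = −F gives Δ = (-0.655, -0.382).
Then the next iterate is (x, y)₁ = (-1.155, -1.382).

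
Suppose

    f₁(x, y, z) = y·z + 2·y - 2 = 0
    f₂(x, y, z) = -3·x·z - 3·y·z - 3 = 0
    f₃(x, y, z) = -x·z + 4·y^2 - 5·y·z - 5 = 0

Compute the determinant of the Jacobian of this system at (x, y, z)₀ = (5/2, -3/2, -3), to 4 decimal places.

J = [[0, z + 2, y], [-3·z, -3·z, -3·x - 3·y], [-z, 8·y - 5·z, -x - 5·y]].
At the point, J = [[0.0000, -1.0000, -1.5000], [9.0000, 9.0000, -3.0000], [3.0000, 3.0000, 5.0000]].
det J = 54.0000.

54.0000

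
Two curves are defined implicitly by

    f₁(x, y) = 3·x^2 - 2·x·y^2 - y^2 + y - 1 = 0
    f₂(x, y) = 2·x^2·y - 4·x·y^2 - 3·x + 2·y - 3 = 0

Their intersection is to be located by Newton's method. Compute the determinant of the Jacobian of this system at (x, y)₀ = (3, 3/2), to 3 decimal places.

-96.000

J = [[6·x - 2·y^2, -4·x·y - 2·y + 1], [4·x·y - 4·y^2 - 3, 2·x^2 - 8·x·y + 2]].
At the point, J = [[13.500, -20.000], [6.000, -16.000]].
det J = -96.000.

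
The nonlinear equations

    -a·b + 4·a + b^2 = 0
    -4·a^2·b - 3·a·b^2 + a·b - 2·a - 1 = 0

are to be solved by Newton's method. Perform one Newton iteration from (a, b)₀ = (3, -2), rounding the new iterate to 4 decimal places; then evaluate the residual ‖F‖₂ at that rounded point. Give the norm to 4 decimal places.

13.3228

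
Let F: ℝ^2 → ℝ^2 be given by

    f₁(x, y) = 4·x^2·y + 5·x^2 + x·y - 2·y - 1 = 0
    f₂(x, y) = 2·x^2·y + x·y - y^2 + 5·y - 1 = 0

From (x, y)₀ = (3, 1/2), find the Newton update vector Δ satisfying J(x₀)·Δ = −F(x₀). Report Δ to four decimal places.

(-1.3720, -0.1133)

At (3, 1/2): F = (62.5000, 11.7500).
Jacobian J = [[8·x·y + 10·x + y, 4·x^2 + x - 2], [4·x·y + y, 2·x^2 + x - 2·y + 5]].
At the point, J = [[42.5000, 37.0000], [6.5000, 25.0000]] (det J = 822.0000).
Solving J·Δ = −F gives Δ = (-1.3720, -0.1133).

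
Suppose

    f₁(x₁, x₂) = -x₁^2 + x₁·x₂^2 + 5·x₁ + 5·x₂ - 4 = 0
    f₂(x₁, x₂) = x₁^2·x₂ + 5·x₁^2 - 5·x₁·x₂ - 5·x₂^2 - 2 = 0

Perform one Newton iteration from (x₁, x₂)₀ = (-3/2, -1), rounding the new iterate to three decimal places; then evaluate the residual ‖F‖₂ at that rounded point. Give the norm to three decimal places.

At (-3/2, -1): F = (-20.250, -5.500).
Jacobian J = [[-2·x₁ + x₂^2 + 5, 2·x₁·x₂ + 5], [2·x₁·x₂ + 10·x₁ - 5·x₂, x₁^2 - 5·x₁ - 10·x₂]].
At the point, J = [[9.000, 8.000], [-7.000, 19.750]] (det J = 233.750).
Solving J·Δ = −F gives Δ = (1.523, 0.818).
Then the next iterate is (x₁, x₂)₁ = (0.023, -0.182).
Re-evaluating at (0.023, -0.182): F = (-4.79477, -2.14214), so ‖F‖₂ = 5.252.

5.252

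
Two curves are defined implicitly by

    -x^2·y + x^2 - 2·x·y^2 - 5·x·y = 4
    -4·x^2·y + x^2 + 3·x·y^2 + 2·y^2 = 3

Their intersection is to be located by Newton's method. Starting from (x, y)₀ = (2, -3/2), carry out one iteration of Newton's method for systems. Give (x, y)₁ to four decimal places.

(1.1254, -1.1848)

At (2, -3/2): F = (12.0000, 43.0000).
Jacobian J = [[-2·x·y + 2·x - 2·y^2 - 5·y, -x^2 - 4·x·y - 5·x], [-8·x·y + 2·x + 3·y^2, -4·x^2 + 6·x·y + 4·y]].
At the point, J = [[13.0000, -2.0000], [34.7500, -40.0000]] (det J = -450.5000).
Solving J·Δ = −F gives Δ = (-0.8746, 0.3152).
Then the next iterate is (x, y)₁ = (1.1254, -1.1848).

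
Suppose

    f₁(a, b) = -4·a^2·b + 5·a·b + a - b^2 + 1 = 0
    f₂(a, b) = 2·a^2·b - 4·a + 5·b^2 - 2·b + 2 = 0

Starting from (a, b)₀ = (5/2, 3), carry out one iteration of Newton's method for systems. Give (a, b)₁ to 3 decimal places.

(2.135, 1.543)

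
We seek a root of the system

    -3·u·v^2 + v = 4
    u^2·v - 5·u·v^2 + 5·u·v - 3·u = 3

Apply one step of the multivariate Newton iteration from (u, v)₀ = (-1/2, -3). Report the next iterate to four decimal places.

(7.2105, -28.2105)

At (-1/2, -3): F = (6.5000, 27.7500).
Jacobian J = [[-3·v^2, -6·u·v + 1], [2·u·v - 5·v^2 + 5·v - 3, u^2 - 10·u·v + 5·u]].
At the point, J = [[-27.0000, -8.0000], [-60.0000, -17.2500]] (det J = -14.2500).
Solving J·Δ = −F gives Δ = (7.7105, -25.2105).
Then the next iterate is (u, v)₁ = (7.2105, -28.2105).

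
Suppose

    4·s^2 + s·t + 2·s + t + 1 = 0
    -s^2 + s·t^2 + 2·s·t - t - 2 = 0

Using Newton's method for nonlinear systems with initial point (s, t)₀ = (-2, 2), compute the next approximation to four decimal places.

(-1.0060, 1.0714)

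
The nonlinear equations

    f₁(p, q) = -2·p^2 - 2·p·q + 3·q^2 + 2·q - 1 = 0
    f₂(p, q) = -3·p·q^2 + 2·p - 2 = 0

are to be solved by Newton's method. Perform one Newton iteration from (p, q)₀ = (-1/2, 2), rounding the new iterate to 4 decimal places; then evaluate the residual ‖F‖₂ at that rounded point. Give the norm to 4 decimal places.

At (-1/2, 2): F = (16.5000, 3.0000).
Jacobian J = [[-4·p - 2·q, -2·p + 6·q + 2], [-3·q^2 + 2, -6·p·q]].
At the point, J = [[-2.0000, 15.0000], [-10.0000, 6.0000]] (det J = 138.0000).
Solving J·Δ = −F gives Δ = (-0.3913, -1.1522).
Then the next iterate is (p, q)₁ = (-0.8913, 0.8478).
Re-evaluating at (-0.8913, 0.8478): F = (2.774351, -1.860695), so ‖F‖₂ = 3.3405.

3.3405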